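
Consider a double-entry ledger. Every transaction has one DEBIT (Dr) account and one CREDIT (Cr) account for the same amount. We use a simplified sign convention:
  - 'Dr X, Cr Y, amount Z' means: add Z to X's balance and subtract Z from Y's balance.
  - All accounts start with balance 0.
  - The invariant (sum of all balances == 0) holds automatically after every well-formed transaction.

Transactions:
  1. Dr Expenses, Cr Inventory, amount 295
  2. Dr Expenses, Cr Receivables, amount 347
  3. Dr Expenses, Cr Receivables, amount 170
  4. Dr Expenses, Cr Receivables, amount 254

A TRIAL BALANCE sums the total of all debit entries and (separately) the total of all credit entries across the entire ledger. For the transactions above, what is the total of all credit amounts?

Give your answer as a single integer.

Txn 1: credit+=295
Txn 2: credit+=347
Txn 3: credit+=170
Txn 4: credit+=254
Total credits = 1066

Answer: 1066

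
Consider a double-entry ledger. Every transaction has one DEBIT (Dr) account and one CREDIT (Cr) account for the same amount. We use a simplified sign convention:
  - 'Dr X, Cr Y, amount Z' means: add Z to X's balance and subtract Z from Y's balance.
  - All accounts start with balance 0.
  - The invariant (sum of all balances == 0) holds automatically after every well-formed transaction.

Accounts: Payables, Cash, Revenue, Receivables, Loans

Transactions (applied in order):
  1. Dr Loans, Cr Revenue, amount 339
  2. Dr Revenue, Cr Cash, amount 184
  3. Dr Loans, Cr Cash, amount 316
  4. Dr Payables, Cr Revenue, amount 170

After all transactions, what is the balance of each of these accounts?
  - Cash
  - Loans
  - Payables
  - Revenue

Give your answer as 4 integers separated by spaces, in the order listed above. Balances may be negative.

Answer: -500 655 170 -325

Derivation:
After txn 1 (Dr Loans, Cr Revenue, amount 339): Loans=339 Revenue=-339
After txn 2 (Dr Revenue, Cr Cash, amount 184): Cash=-184 Loans=339 Revenue=-155
After txn 3 (Dr Loans, Cr Cash, amount 316): Cash=-500 Loans=655 Revenue=-155
After txn 4 (Dr Payables, Cr Revenue, amount 170): Cash=-500 Loans=655 Payables=170 Revenue=-325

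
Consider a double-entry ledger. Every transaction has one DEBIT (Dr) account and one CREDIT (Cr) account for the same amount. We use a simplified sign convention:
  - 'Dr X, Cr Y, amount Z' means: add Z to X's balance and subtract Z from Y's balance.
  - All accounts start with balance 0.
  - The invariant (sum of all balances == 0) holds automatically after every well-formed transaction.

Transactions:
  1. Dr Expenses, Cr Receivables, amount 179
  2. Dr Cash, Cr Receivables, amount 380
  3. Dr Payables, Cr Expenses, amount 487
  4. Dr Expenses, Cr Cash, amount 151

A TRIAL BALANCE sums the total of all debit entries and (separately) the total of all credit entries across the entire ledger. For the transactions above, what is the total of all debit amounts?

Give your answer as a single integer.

Answer: 1197

Derivation:
Txn 1: debit+=179
Txn 2: debit+=380
Txn 3: debit+=487
Txn 4: debit+=151
Total debits = 1197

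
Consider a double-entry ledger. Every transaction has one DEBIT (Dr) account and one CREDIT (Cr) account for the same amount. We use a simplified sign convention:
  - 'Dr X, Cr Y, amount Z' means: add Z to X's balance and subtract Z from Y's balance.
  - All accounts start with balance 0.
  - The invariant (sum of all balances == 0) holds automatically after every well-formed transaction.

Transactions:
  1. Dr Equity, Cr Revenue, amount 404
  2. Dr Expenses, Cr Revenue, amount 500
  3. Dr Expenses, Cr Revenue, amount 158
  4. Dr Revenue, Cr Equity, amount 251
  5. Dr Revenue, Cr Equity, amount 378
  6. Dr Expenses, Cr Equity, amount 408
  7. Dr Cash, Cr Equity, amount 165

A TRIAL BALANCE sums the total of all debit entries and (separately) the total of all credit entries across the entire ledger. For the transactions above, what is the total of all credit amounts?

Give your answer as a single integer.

Txn 1: credit+=404
Txn 2: credit+=500
Txn 3: credit+=158
Txn 4: credit+=251
Txn 5: credit+=378
Txn 6: credit+=408
Txn 7: credit+=165
Total credits = 2264

Answer: 2264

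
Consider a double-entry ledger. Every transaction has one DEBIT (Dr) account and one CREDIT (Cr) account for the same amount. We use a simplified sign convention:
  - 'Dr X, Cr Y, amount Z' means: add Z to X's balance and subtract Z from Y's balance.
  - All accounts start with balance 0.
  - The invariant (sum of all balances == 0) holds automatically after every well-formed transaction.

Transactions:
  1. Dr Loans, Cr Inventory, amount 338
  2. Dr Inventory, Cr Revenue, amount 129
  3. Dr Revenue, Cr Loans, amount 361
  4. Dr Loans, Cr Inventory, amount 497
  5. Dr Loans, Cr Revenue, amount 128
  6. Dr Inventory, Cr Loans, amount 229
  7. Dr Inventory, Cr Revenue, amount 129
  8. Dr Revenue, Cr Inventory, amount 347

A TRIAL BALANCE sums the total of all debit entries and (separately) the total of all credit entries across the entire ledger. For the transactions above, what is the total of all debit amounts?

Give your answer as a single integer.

Answer: 2158

Derivation:
Txn 1: debit+=338
Txn 2: debit+=129
Txn 3: debit+=361
Txn 4: debit+=497
Txn 5: debit+=128
Txn 6: debit+=229
Txn 7: debit+=129
Txn 8: debit+=347
Total debits = 2158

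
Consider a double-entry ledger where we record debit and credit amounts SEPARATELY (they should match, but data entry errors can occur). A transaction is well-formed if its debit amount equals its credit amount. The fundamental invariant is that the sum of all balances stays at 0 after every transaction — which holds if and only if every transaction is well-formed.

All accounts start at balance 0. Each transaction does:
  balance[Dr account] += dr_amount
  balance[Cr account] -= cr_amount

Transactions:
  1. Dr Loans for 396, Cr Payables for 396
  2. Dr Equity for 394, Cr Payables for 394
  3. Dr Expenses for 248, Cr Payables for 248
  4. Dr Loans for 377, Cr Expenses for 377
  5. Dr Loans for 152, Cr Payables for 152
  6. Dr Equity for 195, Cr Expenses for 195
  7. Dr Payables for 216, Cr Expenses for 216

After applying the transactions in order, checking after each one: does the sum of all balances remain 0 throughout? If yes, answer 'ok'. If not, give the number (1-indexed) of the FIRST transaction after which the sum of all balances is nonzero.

Answer: ok

Derivation:
After txn 1: dr=396 cr=396 sum_balances=0
After txn 2: dr=394 cr=394 sum_balances=0
After txn 3: dr=248 cr=248 sum_balances=0
After txn 4: dr=377 cr=377 sum_balances=0
After txn 5: dr=152 cr=152 sum_balances=0
After txn 6: dr=195 cr=195 sum_balances=0
After txn 7: dr=216 cr=216 sum_balances=0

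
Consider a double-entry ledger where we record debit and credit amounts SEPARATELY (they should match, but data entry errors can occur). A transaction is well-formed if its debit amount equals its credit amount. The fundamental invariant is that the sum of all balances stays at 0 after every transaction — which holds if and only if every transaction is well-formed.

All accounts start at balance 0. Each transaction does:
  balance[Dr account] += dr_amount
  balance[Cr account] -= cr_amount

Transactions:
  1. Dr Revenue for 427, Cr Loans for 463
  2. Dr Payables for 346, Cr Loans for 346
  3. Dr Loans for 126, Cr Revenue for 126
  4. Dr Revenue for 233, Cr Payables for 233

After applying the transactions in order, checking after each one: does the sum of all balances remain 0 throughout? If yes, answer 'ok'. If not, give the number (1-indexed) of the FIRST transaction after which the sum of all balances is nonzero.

After txn 1: dr=427 cr=463 sum_balances=-36
After txn 2: dr=346 cr=346 sum_balances=-36
After txn 3: dr=126 cr=126 sum_balances=-36
After txn 4: dr=233 cr=233 sum_balances=-36

Answer: 1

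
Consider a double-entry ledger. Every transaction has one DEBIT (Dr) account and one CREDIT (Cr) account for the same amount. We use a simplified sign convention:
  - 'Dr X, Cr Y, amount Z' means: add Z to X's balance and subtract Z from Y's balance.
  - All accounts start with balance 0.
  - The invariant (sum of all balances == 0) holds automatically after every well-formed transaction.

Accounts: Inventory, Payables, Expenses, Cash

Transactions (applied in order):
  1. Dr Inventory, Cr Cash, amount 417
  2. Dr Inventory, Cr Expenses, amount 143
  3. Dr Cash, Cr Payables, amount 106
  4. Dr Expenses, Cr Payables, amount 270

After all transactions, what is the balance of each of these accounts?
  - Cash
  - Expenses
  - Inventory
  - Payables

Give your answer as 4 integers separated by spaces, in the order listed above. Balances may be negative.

Answer: -311 127 560 -376

Derivation:
After txn 1 (Dr Inventory, Cr Cash, amount 417): Cash=-417 Inventory=417
After txn 2 (Dr Inventory, Cr Expenses, amount 143): Cash=-417 Expenses=-143 Inventory=560
After txn 3 (Dr Cash, Cr Payables, amount 106): Cash=-311 Expenses=-143 Inventory=560 Payables=-106
After txn 4 (Dr Expenses, Cr Payables, amount 270): Cash=-311 Expenses=127 Inventory=560 Payables=-376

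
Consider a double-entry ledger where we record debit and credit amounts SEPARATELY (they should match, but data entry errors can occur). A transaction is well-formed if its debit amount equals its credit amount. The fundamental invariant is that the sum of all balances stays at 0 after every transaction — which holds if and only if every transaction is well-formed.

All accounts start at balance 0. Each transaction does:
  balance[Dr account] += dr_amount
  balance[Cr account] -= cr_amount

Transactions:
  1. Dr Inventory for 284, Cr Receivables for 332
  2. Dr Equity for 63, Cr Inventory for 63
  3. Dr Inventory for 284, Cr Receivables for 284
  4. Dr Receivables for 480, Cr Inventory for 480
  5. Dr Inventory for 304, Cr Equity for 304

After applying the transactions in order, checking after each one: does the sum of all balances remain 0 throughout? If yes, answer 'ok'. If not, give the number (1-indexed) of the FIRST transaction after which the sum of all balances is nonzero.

After txn 1: dr=284 cr=332 sum_balances=-48
After txn 2: dr=63 cr=63 sum_balances=-48
After txn 3: dr=284 cr=284 sum_balances=-48
After txn 4: dr=480 cr=480 sum_balances=-48
After txn 5: dr=304 cr=304 sum_balances=-48

Answer: 1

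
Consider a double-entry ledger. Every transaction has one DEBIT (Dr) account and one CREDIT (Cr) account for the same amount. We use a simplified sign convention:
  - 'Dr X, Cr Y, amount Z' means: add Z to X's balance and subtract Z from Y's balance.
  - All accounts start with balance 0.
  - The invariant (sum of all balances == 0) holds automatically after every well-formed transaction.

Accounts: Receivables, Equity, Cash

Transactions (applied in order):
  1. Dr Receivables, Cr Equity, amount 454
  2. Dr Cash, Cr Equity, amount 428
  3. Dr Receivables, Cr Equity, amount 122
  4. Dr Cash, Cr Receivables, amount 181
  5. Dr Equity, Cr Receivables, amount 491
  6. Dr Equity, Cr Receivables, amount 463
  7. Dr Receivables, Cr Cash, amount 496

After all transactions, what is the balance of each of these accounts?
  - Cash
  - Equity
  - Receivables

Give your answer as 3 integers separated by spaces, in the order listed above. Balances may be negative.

Answer: 113 -50 -63

Derivation:
After txn 1 (Dr Receivables, Cr Equity, amount 454): Equity=-454 Receivables=454
After txn 2 (Dr Cash, Cr Equity, amount 428): Cash=428 Equity=-882 Receivables=454
After txn 3 (Dr Receivables, Cr Equity, amount 122): Cash=428 Equity=-1004 Receivables=576
After txn 4 (Dr Cash, Cr Receivables, amount 181): Cash=609 Equity=-1004 Receivables=395
After txn 5 (Dr Equity, Cr Receivables, amount 491): Cash=609 Equity=-513 Receivables=-96
After txn 6 (Dr Equity, Cr Receivables, amount 463): Cash=609 Equity=-50 Receivables=-559
After txn 7 (Dr Receivables, Cr Cash, amount 496): Cash=113 Equity=-50 Receivables=-63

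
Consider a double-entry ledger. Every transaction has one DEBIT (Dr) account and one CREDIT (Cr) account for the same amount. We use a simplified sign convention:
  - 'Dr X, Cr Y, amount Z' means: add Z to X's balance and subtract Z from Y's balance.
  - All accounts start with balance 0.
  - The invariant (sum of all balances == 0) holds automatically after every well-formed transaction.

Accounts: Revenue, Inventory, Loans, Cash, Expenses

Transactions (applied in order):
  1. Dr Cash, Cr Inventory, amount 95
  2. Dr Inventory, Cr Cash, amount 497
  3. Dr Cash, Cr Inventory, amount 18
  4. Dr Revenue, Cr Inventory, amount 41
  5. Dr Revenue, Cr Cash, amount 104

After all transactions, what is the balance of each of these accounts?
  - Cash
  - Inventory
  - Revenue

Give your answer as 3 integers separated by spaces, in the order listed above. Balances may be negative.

Answer: -488 343 145

Derivation:
After txn 1 (Dr Cash, Cr Inventory, amount 95): Cash=95 Inventory=-95
After txn 2 (Dr Inventory, Cr Cash, amount 497): Cash=-402 Inventory=402
After txn 3 (Dr Cash, Cr Inventory, amount 18): Cash=-384 Inventory=384
After txn 4 (Dr Revenue, Cr Inventory, amount 41): Cash=-384 Inventory=343 Revenue=41
After txn 5 (Dr Revenue, Cr Cash, amount 104): Cash=-488 Inventory=343 Revenue=145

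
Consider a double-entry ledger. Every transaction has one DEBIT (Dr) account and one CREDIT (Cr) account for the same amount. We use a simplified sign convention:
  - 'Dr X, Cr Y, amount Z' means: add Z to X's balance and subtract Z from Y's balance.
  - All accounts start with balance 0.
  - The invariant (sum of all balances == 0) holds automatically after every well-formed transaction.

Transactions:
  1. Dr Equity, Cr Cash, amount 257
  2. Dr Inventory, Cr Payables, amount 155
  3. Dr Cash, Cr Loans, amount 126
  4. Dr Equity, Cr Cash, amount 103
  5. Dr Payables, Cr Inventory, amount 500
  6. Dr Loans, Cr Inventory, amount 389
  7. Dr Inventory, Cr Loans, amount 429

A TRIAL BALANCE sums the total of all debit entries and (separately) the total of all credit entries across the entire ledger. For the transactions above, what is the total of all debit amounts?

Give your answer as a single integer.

Answer: 1959

Derivation:
Txn 1: debit+=257
Txn 2: debit+=155
Txn 3: debit+=126
Txn 4: debit+=103
Txn 5: debit+=500
Txn 6: debit+=389
Txn 7: debit+=429
Total debits = 1959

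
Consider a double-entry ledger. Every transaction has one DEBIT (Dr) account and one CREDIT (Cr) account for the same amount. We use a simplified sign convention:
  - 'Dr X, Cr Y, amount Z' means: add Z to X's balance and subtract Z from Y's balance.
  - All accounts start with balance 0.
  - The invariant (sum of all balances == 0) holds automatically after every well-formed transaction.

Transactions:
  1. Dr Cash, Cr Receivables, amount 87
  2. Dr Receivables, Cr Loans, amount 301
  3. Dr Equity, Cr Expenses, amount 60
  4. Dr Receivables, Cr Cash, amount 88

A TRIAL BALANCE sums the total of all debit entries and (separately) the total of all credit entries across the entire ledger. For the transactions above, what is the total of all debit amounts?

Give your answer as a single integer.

Txn 1: debit+=87
Txn 2: debit+=301
Txn 3: debit+=60
Txn 4: debit+=88
Total debits = 536

Answer: 536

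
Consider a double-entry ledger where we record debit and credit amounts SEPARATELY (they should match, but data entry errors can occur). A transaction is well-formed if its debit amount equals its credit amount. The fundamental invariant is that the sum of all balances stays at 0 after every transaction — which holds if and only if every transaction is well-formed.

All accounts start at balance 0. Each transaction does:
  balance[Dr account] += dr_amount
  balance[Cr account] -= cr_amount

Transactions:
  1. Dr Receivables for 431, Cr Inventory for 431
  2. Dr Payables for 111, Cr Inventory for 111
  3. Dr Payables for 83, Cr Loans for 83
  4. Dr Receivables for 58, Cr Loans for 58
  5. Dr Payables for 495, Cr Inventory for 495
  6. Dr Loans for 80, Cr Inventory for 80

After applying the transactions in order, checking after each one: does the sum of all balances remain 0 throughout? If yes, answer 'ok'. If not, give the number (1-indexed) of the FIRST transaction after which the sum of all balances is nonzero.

After txn 1: dr=431 cr=431 sum_balances=0
After txn 2: dr=111 cr=111 sum_balances=0
After txn 3: dr=83 cr=83 sum_balances=0
After txn 4: dr=58 cr=58 sum_balances=0
After txn 5: dr=495 cr=495 sum_balances=0
After txn 6: dr=80 cr=80 sum_balances=0

Answer: ok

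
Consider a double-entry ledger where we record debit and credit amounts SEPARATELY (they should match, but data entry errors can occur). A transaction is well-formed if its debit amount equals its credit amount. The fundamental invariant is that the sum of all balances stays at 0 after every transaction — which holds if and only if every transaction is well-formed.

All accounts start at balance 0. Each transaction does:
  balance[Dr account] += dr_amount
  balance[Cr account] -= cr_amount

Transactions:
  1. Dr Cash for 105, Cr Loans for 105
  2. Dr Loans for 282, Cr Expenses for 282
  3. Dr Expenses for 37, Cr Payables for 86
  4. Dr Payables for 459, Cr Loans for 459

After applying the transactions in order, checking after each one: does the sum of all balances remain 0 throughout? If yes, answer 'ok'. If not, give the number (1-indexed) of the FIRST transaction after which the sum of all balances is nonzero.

Answer: 3

Derivation:
After txn 1: dr=105 cr=105 sum_balances=0
After txn 2: dr=282 cr=282 sum_balances=0
After txn 3: dr=37 cr=86 sum_balances=-49
After txn 4: dr=459 cr=459 sum_balances=-49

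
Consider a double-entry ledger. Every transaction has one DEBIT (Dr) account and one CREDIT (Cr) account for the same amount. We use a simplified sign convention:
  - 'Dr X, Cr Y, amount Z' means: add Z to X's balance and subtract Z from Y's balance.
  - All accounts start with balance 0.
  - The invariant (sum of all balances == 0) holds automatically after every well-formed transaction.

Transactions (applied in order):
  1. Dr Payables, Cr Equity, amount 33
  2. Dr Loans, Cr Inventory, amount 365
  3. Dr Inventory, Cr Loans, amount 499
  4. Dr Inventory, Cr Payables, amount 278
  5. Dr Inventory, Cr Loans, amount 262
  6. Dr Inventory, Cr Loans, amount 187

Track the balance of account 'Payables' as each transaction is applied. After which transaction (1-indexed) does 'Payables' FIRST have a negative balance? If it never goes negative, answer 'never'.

After txn 1: Payables=33
After txn 2: Payables=33
After txn 3: Payables=33
After txn 4: Payables=-245

Answer: 4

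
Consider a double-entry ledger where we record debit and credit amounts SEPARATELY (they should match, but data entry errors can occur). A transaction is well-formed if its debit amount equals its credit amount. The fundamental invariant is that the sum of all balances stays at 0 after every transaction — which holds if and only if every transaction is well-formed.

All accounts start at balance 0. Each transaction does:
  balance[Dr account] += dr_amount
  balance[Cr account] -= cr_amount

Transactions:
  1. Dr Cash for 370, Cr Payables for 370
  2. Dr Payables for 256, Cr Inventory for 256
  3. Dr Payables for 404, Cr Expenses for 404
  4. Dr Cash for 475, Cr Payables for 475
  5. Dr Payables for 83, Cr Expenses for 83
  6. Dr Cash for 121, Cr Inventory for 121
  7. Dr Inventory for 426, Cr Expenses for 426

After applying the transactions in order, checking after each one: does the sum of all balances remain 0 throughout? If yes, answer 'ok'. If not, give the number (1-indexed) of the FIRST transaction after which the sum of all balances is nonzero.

Answer: ok

Derivation:
After txn 1: dr=370 cr=370 sum_balances=0
After txn 2: dr=256 cr=256 sum_balances=0
After txn 3: dr=404 cr=404 sum_balances=0
After txn 4: dr=475 cr=475 sum_balances=0
After txn 5: dr=83 cr=83 sum_balances=0
After txn 6: dr=121 cr=121 sum_balances=0
After txn 7: dr=426 cr=426 sum_balances=0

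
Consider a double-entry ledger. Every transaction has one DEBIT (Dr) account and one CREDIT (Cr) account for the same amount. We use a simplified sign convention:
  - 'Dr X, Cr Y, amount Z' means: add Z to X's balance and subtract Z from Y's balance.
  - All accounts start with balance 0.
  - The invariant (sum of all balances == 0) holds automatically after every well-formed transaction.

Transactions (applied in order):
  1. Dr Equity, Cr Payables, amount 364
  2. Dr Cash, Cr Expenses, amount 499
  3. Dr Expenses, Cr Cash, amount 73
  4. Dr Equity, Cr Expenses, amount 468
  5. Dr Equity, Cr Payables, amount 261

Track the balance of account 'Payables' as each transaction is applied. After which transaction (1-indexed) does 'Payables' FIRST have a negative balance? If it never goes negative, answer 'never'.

After txn 1: Payables=-364

Answer: 1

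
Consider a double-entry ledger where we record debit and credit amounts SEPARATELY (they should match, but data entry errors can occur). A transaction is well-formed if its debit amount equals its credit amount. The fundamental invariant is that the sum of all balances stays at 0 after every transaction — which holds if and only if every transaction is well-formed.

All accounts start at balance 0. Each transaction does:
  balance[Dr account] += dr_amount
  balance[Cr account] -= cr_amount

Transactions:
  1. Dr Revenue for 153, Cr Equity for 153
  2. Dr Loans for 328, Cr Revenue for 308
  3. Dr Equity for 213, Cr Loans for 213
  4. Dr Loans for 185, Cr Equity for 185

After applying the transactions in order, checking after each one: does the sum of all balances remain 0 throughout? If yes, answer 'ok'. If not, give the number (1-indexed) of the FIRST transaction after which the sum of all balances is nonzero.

Answer: 2

Derivation:
After txn 1: dr=153 cr=153 sum_balances=0
After txn 2: dr=328 cr=308 sum_balances=20
After txn 3: dr=213 cr=213 sum_balances=20
After txn 4: dr=185 cr=185 sum_balances=20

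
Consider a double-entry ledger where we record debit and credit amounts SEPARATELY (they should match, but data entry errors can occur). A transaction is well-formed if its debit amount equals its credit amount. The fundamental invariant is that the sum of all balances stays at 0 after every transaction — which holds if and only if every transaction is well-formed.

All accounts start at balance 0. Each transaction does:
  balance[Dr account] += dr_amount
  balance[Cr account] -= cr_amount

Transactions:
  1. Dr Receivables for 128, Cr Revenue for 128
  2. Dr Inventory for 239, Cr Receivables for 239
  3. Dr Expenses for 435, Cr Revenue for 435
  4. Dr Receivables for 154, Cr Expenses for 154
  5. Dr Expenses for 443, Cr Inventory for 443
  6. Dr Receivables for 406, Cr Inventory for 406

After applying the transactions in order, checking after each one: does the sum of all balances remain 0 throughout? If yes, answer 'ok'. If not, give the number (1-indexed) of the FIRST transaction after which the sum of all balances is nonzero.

After txn 1: dr=128 cr=128 sum_balances=0
After txn 2: dr=239 cr=239 sum_balances=0
After txn 3: dr=435 cr=435 sum_balances=0
After txn 4: dr=154 cr=154 sum_balances=0
After txn 5: dr=443 cr=443 sum_balances=0
After txn 6: dr=406 cr=406 sum_balances=0

Answer: ok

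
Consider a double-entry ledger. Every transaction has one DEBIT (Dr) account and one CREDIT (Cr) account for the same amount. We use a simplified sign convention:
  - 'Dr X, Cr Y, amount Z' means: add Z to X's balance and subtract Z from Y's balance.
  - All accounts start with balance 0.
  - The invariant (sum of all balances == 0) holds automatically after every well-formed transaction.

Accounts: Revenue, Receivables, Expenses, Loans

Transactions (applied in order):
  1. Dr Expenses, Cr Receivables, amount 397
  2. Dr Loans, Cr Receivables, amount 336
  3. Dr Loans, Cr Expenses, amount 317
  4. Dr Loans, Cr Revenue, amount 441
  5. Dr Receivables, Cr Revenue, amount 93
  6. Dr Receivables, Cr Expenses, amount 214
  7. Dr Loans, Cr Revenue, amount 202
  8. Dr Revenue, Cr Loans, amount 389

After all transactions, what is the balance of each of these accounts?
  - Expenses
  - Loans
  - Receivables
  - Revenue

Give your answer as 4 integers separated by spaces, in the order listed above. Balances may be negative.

Answer: -134 907 -426 -347

Derivation:
After txn 1 (Dr Expenses, Cr Receivables, amount 397): Expenses=397 Receivables=-397
After txn 2 (Dr Loans, Cr Receivables, amount 336): Expenses=397 Loans=336 Receivables=-733
After txn 3 (Dr Loans, Cr Expenses, amount 317): Expenses=80 Loans=653 Receivables=-733
After txn 4 (Dr Loans, Cr Revenue, amount 441): Expenses=80 Loans=1094 Receivables=-733 Revenue=-441
After txn 5 (Dr Receivables, Cr Revenue, amount 93): Expenses=80 Loans=1094 Receivables=-640 Revenue=-534
After txn 6 (Dr Receivables, Cr Expenses, amount 214): Expenses=-134 Loans=1094 Receivables=-426 Revenue=-534
After txn 7 (Dr Loans, Cr Revenue, amount 202): Expenses=-134 Loans=1296 Receivables=-426 Revenue=-736
After txn 8 (Dr Revenue, Cr Loans, amount 389): Expenses=-134 Loans=907 Receivables=-426 Revenue=-347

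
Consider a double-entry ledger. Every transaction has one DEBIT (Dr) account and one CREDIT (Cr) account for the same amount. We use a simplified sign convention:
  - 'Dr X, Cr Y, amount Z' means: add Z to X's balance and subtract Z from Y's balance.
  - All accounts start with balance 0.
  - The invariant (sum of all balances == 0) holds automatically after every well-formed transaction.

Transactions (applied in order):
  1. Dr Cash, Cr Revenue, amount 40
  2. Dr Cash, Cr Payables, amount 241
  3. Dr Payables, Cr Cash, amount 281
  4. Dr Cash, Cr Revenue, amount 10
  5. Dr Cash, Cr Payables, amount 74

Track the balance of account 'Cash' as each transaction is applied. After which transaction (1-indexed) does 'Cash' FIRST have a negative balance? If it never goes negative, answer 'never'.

Answer: never

Derivation:
After txn 1: Cash=40
After txn 2: Cash=281
After txn 3: Cash=0
After txn 4: Cash=10
After txn 5: Cash=84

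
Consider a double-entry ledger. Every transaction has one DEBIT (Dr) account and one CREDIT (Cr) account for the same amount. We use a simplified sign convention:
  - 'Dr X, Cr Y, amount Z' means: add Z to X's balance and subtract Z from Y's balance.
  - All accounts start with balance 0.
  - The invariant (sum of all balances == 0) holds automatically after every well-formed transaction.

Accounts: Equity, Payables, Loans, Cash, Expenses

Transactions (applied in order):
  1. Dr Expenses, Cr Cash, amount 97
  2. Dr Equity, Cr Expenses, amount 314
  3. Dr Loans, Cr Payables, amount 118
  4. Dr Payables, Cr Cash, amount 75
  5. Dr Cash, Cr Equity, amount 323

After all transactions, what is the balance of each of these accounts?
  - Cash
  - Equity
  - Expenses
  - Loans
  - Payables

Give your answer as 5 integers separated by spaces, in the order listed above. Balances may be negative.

After txn 1 (Dr Expenses, Cr Cash, amount 97): Cash=-97 Expenses=97
After txn 2 (Dr Equity, Cr Expenses, amount 314): Cash=-97 Equity=314 Expenses=-217
After txn 3 (Dr Loans, Cr Payables, amount 118): Cash=-97 Equity=314 Expenses=-217 Loans=118 Payables=-118
After txn 4 (Dr Payables, Cr Cash, amount 75): Cash=-172 Equity=314 Expenses=-217 Loans=118 Payables=-43
After txn 5 (Dr Cash, Cr Equity, amount 323): Cash=151 Equity=-9 Expenses=-217 Loans=118 Payables=-43

Answer: 151 -9 -217 118 -43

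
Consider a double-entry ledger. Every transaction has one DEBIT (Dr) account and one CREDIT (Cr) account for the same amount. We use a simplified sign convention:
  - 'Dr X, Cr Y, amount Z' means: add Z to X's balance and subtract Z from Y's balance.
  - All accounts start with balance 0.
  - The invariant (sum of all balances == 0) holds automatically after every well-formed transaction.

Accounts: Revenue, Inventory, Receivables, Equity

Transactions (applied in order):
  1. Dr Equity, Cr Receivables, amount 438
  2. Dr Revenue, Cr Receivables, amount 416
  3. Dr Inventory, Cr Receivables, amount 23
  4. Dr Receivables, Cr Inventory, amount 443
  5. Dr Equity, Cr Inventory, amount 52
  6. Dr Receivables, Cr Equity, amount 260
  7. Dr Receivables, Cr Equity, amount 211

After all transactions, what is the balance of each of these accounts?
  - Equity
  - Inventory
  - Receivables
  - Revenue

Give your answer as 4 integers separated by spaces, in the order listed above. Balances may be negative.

Answer: 19 -472 37 416

Derivation:
After txn 1 (Dr Equity, Cr Receivables, amount 438): Equity=438 Receivables=-438
After txn 2 (Dr Revenue, Cr Receivables, amount 416): Equity=438 Receivables=-854 Revenue=416
After txn 3 (Dr Inventory, Cr Receivables, amount 23): Equity=438 Inventory=23 Receivables=-877 Revenue=416
After txn 4 (Dr Receivables, Cr Inventory, amount 443): Equity=438 Inventory=-420 Receivables=-434 Revenue=416
After txn 5 (Dr Equity, Cr Inventory, amount 52): Equity=490 Inventory=-472 Receivables=-434 Revenue=416
After txn 6 (Dr Receivables, Cr Equity, amount 260): Equity=230 Inventory=-472 Receivables=-174 Revenue=416
After txn 7 (Dr Receivables, Cr Equity, amount 211): Equity=19 Inventory=-472 Receivables=37 Revenue=416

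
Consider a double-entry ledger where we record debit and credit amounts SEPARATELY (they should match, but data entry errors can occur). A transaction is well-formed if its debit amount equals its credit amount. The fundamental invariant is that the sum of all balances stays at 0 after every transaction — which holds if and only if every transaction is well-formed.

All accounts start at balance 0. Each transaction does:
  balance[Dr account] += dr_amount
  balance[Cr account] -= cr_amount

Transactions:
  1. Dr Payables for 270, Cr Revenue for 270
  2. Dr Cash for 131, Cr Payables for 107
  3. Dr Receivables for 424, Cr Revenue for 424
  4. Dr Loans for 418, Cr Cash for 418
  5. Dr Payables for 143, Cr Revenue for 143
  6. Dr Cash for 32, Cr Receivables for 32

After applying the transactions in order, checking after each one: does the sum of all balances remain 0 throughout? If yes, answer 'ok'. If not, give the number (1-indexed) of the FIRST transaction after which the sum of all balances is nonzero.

After txn 1: dr=270 cr=270 sum_balances=0
After txn 2: dr=131 cr=107 sum_balances=24
After txn 3: dr=424 cr=424 sum_balances=24
After txn 4: dr=418 cr=418 sum_balances=24
After txn 5: dr=143 cr=143 sum_balances=24
After txn 6: dr=32 cr=32 sum_balances=24

Answer: 2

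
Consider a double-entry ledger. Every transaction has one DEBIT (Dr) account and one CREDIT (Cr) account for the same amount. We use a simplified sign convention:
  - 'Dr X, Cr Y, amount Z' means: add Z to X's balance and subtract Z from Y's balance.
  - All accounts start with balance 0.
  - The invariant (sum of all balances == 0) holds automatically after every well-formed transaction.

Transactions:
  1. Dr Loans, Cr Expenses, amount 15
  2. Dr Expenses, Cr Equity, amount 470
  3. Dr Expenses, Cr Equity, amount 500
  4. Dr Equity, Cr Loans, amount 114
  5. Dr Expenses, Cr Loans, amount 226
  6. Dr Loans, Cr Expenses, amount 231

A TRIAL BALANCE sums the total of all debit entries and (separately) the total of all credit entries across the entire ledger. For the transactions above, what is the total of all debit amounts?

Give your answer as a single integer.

Txn 1: debit+=15
Txn 2: debit+=470
Txn 3: debit+=500
Txn 4: debit+=114
Txn 5: debit+=226
Txn 6: debit+=231
Total debits = 1556

Answer: 1556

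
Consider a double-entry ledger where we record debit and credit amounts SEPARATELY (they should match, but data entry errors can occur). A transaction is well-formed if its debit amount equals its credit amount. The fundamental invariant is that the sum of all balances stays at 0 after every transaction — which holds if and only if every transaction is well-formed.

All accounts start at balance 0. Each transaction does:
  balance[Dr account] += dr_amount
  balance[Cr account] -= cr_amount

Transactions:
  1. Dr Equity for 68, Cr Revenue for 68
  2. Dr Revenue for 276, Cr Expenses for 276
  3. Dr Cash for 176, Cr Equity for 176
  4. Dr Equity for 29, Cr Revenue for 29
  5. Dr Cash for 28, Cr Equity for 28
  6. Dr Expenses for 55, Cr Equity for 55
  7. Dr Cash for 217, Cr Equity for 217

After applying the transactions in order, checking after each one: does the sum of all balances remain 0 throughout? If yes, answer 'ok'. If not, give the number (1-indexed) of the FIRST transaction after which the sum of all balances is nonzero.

After txn 1: dr=68 cr=68 sum_balances=0
After txn 2: dr=276 cr=276 sum_balances=0
After txn 3: dr=176 cr=176 sum_balances=0
After txn 4: dr=29 cr=29 sum_balances=0
After txn 5: dr=28 cr=28 sum_balances=0
After txn 6: dr=55 cr=55 sum_balances=0
After txn 7: dr=217 cr=217 sum_balances=0

Answer: ok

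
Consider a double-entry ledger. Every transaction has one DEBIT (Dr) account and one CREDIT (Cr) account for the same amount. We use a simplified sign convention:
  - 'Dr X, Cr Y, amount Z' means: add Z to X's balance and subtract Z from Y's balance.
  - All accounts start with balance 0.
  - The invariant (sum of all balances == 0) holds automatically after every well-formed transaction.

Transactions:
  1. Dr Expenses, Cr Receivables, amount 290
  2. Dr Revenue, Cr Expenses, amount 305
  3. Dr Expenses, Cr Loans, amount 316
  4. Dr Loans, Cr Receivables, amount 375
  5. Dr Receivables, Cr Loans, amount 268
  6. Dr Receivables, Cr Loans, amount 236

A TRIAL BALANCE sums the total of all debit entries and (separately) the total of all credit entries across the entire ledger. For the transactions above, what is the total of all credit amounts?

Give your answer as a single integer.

Txn 1: credit+=290
Txn 2: credit+=305
Txn 3: credit+=316
Txn 4: credit+=375
Txn 5: credit+=268
Txn 6: credit+=236
Total credits = 1790

Answer: 1790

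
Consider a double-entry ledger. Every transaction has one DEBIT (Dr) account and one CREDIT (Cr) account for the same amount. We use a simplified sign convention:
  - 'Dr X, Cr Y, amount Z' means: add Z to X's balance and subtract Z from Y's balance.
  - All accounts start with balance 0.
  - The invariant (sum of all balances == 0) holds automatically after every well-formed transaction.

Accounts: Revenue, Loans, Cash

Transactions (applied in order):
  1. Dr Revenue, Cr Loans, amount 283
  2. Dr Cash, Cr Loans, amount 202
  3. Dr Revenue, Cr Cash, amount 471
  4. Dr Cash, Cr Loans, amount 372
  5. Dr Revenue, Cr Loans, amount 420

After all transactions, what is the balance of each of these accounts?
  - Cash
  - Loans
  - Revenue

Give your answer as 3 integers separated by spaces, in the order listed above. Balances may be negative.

Answer: 103 -1277 1174

Derivation:
After txn 1 (Dr Revenue, Cr Loans, amount 283): Loans=-283 Revenue=283
After txn 2 (Dr Cash, Cr Loans, amount 202): Cash=202 Loans=-485 Revenue=283
After txn 3 (Dr Revenue, Cr Cash, amount 471): Cash=-269 Loans=-485 Revenue=754
After txn 4 (Dr Cash, Cr Loans, amount 372): Cash=103 Loans=-857 Revenue=754
After txn 5 (Dr Revenue, Cr Loans, amount 420): Cash=103 Loans=-1277 Revenue=1174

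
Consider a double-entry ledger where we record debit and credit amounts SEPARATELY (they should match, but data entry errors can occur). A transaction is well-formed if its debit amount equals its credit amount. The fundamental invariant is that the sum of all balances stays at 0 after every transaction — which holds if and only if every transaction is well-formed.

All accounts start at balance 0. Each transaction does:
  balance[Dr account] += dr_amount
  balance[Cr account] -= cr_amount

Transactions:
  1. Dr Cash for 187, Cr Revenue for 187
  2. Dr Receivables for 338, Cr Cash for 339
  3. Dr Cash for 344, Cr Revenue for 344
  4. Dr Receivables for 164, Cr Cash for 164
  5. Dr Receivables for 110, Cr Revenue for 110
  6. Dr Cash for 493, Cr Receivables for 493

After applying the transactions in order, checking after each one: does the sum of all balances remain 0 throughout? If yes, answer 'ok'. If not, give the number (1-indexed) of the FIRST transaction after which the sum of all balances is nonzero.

Answer: 2

Derivation:
After txn 1: dr=187 cr=187 sum_balances=0
After txn 2: dr=338 cr=339 sum_balances=-1
After txn 3: dr=344 cr=344 sum_balances=-1
After txn 4: dr=164 cr=164 sum_balances=-1
After txn 5: dr=110 cr=110 sum_balances=-1
After txn 6: dr=493 cr=493 sum_balances=-1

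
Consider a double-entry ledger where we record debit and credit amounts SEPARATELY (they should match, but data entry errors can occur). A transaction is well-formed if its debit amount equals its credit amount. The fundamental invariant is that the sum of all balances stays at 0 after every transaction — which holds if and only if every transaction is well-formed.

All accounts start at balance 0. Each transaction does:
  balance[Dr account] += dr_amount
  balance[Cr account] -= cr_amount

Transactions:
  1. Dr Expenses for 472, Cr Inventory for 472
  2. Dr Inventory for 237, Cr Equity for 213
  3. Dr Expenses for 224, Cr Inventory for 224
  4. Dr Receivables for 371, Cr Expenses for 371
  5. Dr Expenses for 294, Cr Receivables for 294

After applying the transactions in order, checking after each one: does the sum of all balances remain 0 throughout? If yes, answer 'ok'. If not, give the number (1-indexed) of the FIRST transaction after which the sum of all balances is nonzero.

After txn 1: dr=472 cr=472 sum_balances=0
After txn 2: dr=237 cr=213 sum_balances=24
After txn 3: dr=224 cr=224 sum_balances=24
After txn 4: dr=371 cr=371 sum_balances=24
After txn 5: dr=294 cr=294 sum_balances=24

Answer: 2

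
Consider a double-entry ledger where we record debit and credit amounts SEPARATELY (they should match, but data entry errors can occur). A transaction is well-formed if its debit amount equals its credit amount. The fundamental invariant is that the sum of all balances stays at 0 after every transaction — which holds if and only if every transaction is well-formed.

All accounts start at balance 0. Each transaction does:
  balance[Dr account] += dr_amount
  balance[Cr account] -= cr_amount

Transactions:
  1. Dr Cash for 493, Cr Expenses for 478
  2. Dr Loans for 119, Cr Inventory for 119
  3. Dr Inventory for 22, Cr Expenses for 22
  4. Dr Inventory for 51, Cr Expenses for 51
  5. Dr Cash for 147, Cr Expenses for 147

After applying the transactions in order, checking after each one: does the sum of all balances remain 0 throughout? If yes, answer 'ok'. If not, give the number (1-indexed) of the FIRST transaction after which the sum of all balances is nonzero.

Answer: 1

Derivation:
After txn 1: dr=493 cr=478 sum_balances=15
After txn 2: dr=119 cr=119 sum_balances=15
After txn 3: dr=22 cr=22 sum_balances=15
After txn 4: dr=51 cr=51 sum_balances=15
After txn 5: dr=147 cr=147 sum_balances=15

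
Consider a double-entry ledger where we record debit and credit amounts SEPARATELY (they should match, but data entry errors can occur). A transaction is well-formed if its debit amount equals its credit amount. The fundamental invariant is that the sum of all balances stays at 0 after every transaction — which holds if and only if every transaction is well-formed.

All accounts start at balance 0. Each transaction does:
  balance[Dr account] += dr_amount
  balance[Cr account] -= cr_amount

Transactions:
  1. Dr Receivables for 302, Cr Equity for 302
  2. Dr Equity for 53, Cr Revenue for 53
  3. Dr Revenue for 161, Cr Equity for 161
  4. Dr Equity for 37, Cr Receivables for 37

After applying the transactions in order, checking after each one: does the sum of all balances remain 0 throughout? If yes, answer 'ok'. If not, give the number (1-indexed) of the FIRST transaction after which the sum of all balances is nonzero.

After txn 1: dr=302 cr=302 sum_balances=0
After txn 2: dr=53 cr=53 sum_balances=0
After txn 3: dr=161 cr=161 sum_balances=0
After txn 4: dr=37 cr=37 sum_balances=0

Answer: ok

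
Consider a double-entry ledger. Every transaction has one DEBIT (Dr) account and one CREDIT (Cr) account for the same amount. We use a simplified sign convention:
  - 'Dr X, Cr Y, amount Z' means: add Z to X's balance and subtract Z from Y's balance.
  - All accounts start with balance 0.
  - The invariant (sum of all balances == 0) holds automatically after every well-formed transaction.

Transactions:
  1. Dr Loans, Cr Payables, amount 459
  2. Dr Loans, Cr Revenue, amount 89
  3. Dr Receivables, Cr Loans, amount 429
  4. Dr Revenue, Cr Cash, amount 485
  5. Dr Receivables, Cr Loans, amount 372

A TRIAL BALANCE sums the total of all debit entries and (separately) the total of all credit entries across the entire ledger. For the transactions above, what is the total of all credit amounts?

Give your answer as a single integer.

Answer: 1834

Derivation:
Txn 1: credit+=459
Txn 2: credit+=89
Txn 3: credit+=429
Txn 4: credit+=485
Txn 5: credit+=372
Total credits = 1834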